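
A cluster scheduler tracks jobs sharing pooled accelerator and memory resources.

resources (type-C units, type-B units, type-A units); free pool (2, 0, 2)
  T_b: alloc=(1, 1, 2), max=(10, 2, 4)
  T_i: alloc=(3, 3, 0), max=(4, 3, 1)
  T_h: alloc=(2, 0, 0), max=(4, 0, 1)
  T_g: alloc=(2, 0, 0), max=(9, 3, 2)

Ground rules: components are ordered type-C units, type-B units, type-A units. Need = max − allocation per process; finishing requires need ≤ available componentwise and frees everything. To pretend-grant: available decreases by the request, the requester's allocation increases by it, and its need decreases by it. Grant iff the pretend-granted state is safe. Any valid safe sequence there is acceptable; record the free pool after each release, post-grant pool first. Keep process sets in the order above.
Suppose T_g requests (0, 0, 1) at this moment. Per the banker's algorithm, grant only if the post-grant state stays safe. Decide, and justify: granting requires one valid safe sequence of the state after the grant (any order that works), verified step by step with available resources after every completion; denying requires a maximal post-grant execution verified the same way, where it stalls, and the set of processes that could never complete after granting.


GRANT: granting preserves safety; a valid post-grant sequence is T_h, T_i, T_g, T_b.
Key observation: the transfer keeps a workable pool ((2, 0, 1)); T_h starts the safe sequence.
Verifying the post-grant state step by step:
  pool = (2, 0, 1)
  run T_h (needs (2, 0, 1), free (2, 0, 1)); after release of (2, 0, 0) the pool is (4, 0, 1)
  run T_i (needs (1, 0, 1), free (4, 0, 1)); after release of (3, 3, 0) the pool is (7, 3, 1)
  run T_g (needs (7, 3, 1), free (7, 3, 1)); after release of (2, 0, 1) the pool is (9, 3, 2)
  run T_b (needs (9, 1, 2), free (9, 3, 2)); after release of (1, 1, 2) the pool is (10, 4, 4)


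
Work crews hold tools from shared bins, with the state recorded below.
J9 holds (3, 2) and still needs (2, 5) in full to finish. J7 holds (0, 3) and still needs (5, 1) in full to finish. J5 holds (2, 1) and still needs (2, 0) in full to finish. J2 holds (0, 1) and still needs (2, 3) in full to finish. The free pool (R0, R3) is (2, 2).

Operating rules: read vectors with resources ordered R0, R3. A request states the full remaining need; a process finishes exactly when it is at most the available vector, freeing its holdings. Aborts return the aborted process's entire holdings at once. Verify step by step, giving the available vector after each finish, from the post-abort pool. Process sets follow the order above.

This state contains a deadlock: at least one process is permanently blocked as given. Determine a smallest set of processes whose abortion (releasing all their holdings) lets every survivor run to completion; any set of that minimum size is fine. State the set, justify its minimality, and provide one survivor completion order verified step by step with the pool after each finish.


Abort J7.
Key observation: before aborting J7, J9 was permanently blocked — no order could ever run it; afterwards it completes at step 1.
Minimality: the empty abort set fails — the state is deadlocked as it stands.
One survivor order: J9, J2, J5. Walking it through (post-abort pool first):
  pool = (2, 5)
  run J9 (needs (2, 5), free (2, 5)); after release of (3, 2) the pool is (5, 7)
  run J2 (needs (2, 3), free (5, 7)); after release of (0, 1) the pool is (5, 8)
  run J5 (needs (2, 0), free (5, 8)); after release of (2, 1) the pool is (7, 9)


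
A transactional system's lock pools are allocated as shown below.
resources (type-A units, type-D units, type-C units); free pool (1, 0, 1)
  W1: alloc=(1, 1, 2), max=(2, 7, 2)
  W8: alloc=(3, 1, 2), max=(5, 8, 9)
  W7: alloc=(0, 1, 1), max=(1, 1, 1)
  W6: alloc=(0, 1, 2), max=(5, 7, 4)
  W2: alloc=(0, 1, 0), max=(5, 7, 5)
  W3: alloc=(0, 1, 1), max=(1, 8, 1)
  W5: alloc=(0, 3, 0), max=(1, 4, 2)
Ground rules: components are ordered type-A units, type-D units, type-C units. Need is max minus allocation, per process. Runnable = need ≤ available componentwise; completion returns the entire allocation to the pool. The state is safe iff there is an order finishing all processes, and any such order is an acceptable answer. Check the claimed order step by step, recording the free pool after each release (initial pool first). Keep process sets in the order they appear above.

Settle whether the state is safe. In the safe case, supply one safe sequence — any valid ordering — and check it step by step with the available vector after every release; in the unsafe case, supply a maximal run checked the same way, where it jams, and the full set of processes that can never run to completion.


The state is UNSAFE.
Key observation: W7, W5 can finish, but then (1, 4, 2) is all there is, and the blocked group's type-D units demands exceed it.
The run W7, W5 cannot be extended any further. Step-by-step check:
  pool = (1, 0, 1)
  W7: need (1, 0, 0) fits (1, 0, 1); releases (0, 1, 1), pool now (1, 1, 2)
  W5: need (1, 1, 2) fits (1, 1, 2); releases (0, 3, 0), pool now (1, 4, 2)
  W1 cannot run: need (1, 6, 0) vs free (1, 4, 2) (insufficient type-D units)
  W8 cannot run: need (2, 7, 7) vs free (1, 4, 2) (insufficient type-A units, type-D units and type-C units)
  W6 cannot run: need (5, 6, 2) vs free (1, 4, 2) (insufficient type-A units and type-D units)
  W2 cannot run: need (5, 6, 5) vs free (1, 4, 2) (insufficient type-A units, type-D units and type-C units)
  W3 cannot run: need (1, 7, 0) vs free (1, 4, 2) (insufficient type-D units)
Permanently blocked: W1, W8, W6, W2 and W3.


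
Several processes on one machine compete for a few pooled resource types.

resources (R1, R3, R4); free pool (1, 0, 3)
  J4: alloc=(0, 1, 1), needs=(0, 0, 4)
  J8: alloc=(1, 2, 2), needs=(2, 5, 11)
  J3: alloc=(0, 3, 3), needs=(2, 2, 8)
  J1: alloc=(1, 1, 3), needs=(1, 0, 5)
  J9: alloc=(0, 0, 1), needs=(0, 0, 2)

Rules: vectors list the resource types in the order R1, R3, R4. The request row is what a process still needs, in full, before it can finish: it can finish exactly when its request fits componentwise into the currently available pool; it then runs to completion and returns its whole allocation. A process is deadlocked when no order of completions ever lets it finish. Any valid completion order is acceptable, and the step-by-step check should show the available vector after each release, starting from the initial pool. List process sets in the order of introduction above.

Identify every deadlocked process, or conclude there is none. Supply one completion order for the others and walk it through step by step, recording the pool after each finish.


The deadlocked set is empty.
Key observation: beginning at J9, releases accumulate fast enough that every process eventually fits.
One completion order for the rest: J9, J4, J1, J3, J8. Check, step by step:
  pool = (1, 0, 3)
  J9 needs (0, 0, 2) <= (1, 0, 3) -> finishes; pool += (0, 0, 1) = (1, 0, 4)
  J4 needs (0, 0, 4) <= (1, 0, 4) -> finishes; pool += (0, 1, 1) = (1, 1, 5)
  J1 needs (1, 0, 5) <= (1, 1, 5) -> finishes; pool += (1, 1, 3) = (2, 2, 8)
  J3 needs (2, 2, 8) <= (2, 2, 8) -> finishes; pool += (0, 3, 3) = (2, 5, 11)
  J8 needs (2, 5, 11) <= (2, 5, 11) -> finishes; pool += (1, 2, 2) = (3, 7, 13)


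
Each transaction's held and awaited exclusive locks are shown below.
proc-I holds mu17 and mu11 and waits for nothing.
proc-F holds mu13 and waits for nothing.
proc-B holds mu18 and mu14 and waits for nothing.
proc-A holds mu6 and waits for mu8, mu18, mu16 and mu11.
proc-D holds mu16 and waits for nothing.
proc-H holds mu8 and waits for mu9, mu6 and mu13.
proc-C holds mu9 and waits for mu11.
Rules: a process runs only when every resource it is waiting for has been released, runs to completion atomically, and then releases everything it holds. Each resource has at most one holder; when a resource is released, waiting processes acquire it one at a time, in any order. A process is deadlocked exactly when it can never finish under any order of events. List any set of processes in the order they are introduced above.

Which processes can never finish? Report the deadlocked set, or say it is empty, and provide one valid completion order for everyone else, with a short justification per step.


The deadlocked set is proc-A and proc-H.
Key observation: the knot is the closed ring of waits proc-A -> proc-H -> proc-A; no other process is dragged down with it.
The rest can finish in the order proc-I, proc-B, proc-C, proc-F, proc-D.
Verifying each step:
  run proc-I (it waits on nothing); releases mu17 and mu11
  run proc-B (it waits on nothing); releases mu18 and mu14
  run proc-C (all its waits — mu11 — are resolved); releases mu9
  run proc-F (it waits on nothing); releases mu13
  run proc-D (it waits on nothing); releases mu16


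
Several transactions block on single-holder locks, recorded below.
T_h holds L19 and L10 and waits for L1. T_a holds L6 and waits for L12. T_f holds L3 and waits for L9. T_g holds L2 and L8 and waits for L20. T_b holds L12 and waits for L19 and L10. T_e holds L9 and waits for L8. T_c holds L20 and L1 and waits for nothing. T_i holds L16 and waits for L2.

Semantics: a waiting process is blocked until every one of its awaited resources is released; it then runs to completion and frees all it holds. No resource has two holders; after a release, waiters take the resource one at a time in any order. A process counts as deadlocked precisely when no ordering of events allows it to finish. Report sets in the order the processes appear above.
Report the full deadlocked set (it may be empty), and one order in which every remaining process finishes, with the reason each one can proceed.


The deadlocked set is empty.
Key observation: although several processes wait, no cycle exists — each chain bottoms out at a free runner.
One completion order for the rest: T_c, T_g, T_e, T_h, T_f, T_b, T_a, T_i.
Verifying each step:
  T_c waits on nothing -> runs at once and releases L20 and L1
  T_g: everything it awaited (L20) is free; runs, freeing L2 and L8
  T_e: everything it awaited (L8) is free; runs, freeing L9
  T_h: everything it awaited (L1) is free; runs, freeing L19 and L10
  T_f: everything it awaited (L9) is free; runs, freeing L3
  T_b: everything it awaited (L19 and L10) is free; runs, freeing L12
  T_a: everything it awaited (L12) is free; runs, freeing L6
  T_i: everything it awaited (L2) is free; runs, freeing L16


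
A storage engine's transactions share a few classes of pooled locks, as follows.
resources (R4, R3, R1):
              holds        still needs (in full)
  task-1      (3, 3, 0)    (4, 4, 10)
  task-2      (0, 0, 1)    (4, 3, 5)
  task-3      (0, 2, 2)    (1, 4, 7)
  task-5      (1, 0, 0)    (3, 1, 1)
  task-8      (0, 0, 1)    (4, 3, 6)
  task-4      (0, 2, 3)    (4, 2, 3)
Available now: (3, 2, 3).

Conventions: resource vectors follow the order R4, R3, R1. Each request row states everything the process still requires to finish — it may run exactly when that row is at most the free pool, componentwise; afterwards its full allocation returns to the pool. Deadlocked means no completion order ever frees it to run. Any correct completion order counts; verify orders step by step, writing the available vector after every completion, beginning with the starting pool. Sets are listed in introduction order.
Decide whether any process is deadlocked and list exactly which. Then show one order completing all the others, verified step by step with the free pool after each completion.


No process is deadlocked.
Key observation: task-5 can run right away; the returned allocation unlocks the remaining processes in turn.
A valid finishing order for the others: task-5, task-4, task-2, task-8, task-3, task-1. Check, step by step:
  pool = (3, 2, 3)
  run task-5 (needs (3, 1, 1), free (3, 2, 3)); after release of (1, 0, 0) the pool is (4, 2, 3)
  run task-4 (needs (4, 2, 3), free (4, 2, 3)); after release of (0, 2, 3) the pool is (4, 4, 6)
  run task-2 (needs (4, 3, 5), free (4, 4, 6)); after release of (0, 0, 1) the pool is (4, 4, 7)
  run task-8 (needs (4, 3, 6), free (4, 4, 7)); after release of (0, 0, 1) the pool is (4, 4, 8)
  run task-3 (needs (1, 4, 7), free (4, 4, 8)); after release of (0, 2, 2) the pool is (4, 6, 10)
  run task-1 (needs (4, 4, 10), free (4, 6, 10)); after release of (3, 3, 0) the pool is (7, 9, 10)


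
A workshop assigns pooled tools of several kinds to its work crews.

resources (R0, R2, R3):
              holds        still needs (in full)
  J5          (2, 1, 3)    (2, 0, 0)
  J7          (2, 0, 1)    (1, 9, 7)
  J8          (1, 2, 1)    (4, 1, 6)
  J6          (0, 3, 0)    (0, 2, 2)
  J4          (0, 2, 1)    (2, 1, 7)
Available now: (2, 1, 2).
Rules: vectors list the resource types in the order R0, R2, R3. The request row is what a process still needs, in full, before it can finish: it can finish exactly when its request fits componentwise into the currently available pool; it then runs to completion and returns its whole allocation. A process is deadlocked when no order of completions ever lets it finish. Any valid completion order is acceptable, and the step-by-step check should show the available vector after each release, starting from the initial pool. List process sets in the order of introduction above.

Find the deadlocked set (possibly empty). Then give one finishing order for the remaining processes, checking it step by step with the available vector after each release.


The deadlocked set is J7, J8 and J4.
Key observation: the wall is R3: completing J5, J6 brings the pool only to (4, 5, 5), and all the rest need more.
The rest can finish in the order J5, J6. Step-by-step check:
  pool = (2, 1, 2)
  J5 needs (2, 0, 0) <= (2, 1, 2) -> finishes; pool += (2, 1, 3) = (4, 2, 5)
  J6 needs (0, 2, 2) <= (4, 2, 5) -> finishes; pool += (0, 3, 0) = (4, 5, 5)
The stuck group stays short no matter what:
  J7 cannot run: need (1, 9, 7) vs free (4, 5, 5) (insufficient R2 and R3)
  J8 cannot run: need (4, 1, 6) vs free (4, 5, 5) (insufficient R3)
  J4 cannot run: need (2, 1, 7) vs free (4, 5, 5) (insufficient R3)


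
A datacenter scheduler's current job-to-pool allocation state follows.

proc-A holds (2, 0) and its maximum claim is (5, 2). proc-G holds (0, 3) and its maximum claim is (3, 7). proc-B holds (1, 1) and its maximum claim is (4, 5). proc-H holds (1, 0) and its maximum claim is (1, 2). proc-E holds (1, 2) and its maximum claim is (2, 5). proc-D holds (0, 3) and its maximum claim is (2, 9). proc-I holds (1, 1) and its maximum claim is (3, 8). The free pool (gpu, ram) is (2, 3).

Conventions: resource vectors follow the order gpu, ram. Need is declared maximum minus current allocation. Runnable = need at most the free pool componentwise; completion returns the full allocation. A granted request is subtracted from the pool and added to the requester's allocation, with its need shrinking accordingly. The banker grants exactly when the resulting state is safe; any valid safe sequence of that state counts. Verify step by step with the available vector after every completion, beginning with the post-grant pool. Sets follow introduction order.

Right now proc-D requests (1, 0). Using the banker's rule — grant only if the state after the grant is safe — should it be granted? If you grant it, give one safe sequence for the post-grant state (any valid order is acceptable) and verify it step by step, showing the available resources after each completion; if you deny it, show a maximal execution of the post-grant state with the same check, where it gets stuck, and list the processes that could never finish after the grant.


GRANT. The post-grant state is safe; one safe sequence: proc-E, proc-H, proc-G, proc-A, proc-B, proc-I, proc-D.
Key observation: granting shrinks the pool to (1, 3), yet proc-E still fits and the chain goes through.
Step-by-step check of the post-grant state:
  pool = (1, 3)
  proc-E needs (1, 3) <= (1, 3) -> finishes; pool += (1, 2) = (2, 5)
  proc-H needs (0, 2) <= (2, 5) -> finishes; pool += (1, 0) = (3, 5)
  proc-G needs (3, 4) <= (3, 5) -> finishes; pool += (0, 3) = (3, 8)
  proc-A needs (3, 2) <= (3, 8) -> finishes; pool += (2, 0) = (5, 8)
  proc-B needs (3, 4) <= (5, 8) -> finishes; pool += (1, 1) = (6, 9)
  proc-I needs (2, 7) <= (6, 9) -> finishes; pool += (1, 1) = (7, 10)
  proc-D needs (1, 6) <= (7, 10) -> finishes; pool += (1, 3) = (8, 13)


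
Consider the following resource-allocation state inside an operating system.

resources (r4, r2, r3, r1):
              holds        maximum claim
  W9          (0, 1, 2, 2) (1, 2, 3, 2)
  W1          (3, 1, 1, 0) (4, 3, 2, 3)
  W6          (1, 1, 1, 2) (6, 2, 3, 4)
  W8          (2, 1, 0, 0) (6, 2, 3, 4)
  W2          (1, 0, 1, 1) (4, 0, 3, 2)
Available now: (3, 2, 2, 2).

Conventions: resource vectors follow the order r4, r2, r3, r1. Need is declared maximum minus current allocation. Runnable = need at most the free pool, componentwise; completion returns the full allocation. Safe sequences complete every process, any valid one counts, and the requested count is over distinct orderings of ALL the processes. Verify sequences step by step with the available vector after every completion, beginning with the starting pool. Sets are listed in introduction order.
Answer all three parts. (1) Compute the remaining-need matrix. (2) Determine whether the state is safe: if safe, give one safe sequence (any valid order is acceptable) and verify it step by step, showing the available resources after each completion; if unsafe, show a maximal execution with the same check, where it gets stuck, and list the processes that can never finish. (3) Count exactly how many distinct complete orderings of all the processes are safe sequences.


(1) Outstanding need per process (order r4, r2, r3, r1):
  W9: (1, 1, 1, 0)
  W1: (1, 2, 1, 3)
  W6: (5, 1, 2, 2)
  W8: (4, 1, 3, 4)
  W2: (3, 0, 2, 1)
(2) The state is SAFE; one workable sequence: W9, W1, W6, W2, W8.
Key observation: nothing binds to the last unit here — the tightest requested-resource margin is 1, first seen at W9 ((1, 1, 1, 0) against (3, 2, 2, 2)).
Walking it through:
  pool = (3, 2, 2, 2)
  W9 needs (1, 1, 1, 0) <= (3, 2, 2, 2) -> finishes; pool += (0, 1, 2, 2) = (3, 3, 4, 4)
  W1 needs (1, 2, 1, 3) <= (3, 3, 4, 4) -> finishes; pool += (3, 1, 1, 0) = (6, 4, 5, 4)
  W6 needs (5, 1, 2, 2) <= (6, 4, 5, 4) -> finishes; pool += (1, 1, 1, 2) = (7, 5, 6, 6)
  W2 needs (3, 0, 2, 1) <= (7, 5, 6, 6) -> finishes; pool += (1, 0, 1, 1) = (8, 5, 7, 7)
  W8 needs (4, 1, 3, 4) <= (8, 5, 7, 7) -> finishes; pool += (2, 1, 0, 0) = (10, 6, 7, 7)
(3) The exact count: 18 of the possible complete orderings are safe sequences.


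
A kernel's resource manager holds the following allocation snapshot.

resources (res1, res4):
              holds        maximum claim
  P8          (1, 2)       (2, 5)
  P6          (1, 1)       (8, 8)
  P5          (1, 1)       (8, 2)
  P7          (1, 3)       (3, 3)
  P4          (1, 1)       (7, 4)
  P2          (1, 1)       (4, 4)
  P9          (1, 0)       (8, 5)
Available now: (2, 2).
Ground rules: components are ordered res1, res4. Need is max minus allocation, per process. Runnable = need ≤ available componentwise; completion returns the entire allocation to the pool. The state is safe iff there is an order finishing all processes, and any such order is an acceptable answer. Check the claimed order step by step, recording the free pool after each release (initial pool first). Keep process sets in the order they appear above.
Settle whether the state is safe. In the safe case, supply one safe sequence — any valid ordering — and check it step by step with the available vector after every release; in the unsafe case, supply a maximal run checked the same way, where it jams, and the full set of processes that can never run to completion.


UNSAFE.
Key observation: once P7, P8, P2 finish, the pool peaks at (5, 8) — and every remaining process still needs more res1 than that.
The run P7, P8, P2 cannot be extended any further. Step-by-step check:
  pool = (2, 2)
  P7 needs (2, 0) <= (2, 2) -> finishes; pool += (1, 3) = (3, 5)
  P8 needs (1, 3) <= (3, 5) -> finishes; pool += (1, 2) = (4, 7)
  P2 needs (3, 3) <= (4, 7) -> finishes; pool += (1, 1) = (5, 8)
  P6 cannot run: need (7, 7) vs free (5, 8) (insufficient res1)
  P5 cannot run: need (7, 1) vs free (5, 8) (insufficient res1)
  P4 cannot run: need (6, 3) vs free (5, 8) (insufficient res1)
  P9 cannot run: need (7, 5) vs free (5, 8) (insufficient res1)
Processes that can never finish: P6, P5, P4 and P9.


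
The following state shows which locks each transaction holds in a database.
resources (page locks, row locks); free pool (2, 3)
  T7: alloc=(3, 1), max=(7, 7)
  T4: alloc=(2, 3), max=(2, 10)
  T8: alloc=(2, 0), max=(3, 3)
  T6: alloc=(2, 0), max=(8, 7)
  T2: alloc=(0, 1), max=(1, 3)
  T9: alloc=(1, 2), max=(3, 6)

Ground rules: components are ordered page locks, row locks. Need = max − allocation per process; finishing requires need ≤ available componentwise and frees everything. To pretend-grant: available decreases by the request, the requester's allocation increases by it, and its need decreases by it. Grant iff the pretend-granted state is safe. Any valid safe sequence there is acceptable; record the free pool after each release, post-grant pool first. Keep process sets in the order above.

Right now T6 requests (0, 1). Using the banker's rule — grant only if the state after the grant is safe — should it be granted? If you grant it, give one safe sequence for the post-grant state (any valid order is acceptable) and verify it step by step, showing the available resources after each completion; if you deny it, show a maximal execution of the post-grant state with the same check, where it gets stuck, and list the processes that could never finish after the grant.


DENY. Granting would leave the state unsafe.
Key observation: once T2, T8 finish, the pool peaks at (4, 3) — and every remaining process still needs more row locks than that.
On the post-grant state, T2, T8 is a maximal run — nothing extends it. Step-by-step check:
  pool = (2, 2)
  T2: need (1, 2) fits (2, 2); releases (0, 1), pool now (2, 3)
  T8: need (1, 3) fits (2, 3); releases (2, 0), pool now (4, 3)
  T7 cannot run: need (4, 6) vs free (4, 3) (insufficient row locks)
  T4 cannot run: need (0, 7) vs free (4, 3) (insufficient row locks)
  T6 cannot run: need (6, 6) vs free (4, 3) (insufficient page locks and row locks)
  T9 cannot run: need (2, 4) vs free (4, 3) (insufficient row locks)
Processes that could never finish after the grant: T7, T4, T6 and T9.


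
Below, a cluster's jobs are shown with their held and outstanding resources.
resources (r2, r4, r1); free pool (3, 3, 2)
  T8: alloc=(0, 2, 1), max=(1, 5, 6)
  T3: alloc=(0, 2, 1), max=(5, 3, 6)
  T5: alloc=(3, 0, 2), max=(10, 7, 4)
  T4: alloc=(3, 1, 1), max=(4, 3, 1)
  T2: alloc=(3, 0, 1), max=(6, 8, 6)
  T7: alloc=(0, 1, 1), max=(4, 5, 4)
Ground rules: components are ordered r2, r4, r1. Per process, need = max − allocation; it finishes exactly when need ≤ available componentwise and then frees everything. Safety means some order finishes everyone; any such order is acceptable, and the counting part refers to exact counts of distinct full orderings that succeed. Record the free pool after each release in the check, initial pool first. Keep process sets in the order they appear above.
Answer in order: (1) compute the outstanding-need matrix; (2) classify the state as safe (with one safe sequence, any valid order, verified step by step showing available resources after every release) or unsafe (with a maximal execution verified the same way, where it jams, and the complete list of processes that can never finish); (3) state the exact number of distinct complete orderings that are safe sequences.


(1) Remaining need (order r2, r4, r1):
  T8: (1, 3, 5)
  T3: (5, 1, 5)
  T5: (7, 7, 2)
  T4: (1, 2, 0)
  T2: (3, 8, 5)
  T7: (4, 4, 3)
(2) UNSAFE.
Key observation: after T4, T7 the pool peaks at (6, 5, 4), and each blocked process is short somewhere: T8 on r1; T3 on r1; T5 on r2, r4; T2 on r4, r1.
A maximal execution: T4, T7 — then nothing else fits. Walking it through:
  pool = (3, 3, 2)
  run T4 (needs (1, 2, 0), free (3, 3, 2)); after release of (3, 1, 1) the pool is (6, 4, 3)
  run T7 (needs (4, 4, 3), free (6, 4, 3)); after release of (0, 1, 1) the pool is (6, 5, 4)
  blocked: T8 wants (1, 3, 5), pool (6, 5, 4) — not enough r1
  blocked: T3 wants (5, 1, 5), pool (6, 5, 4) — not enough r1
  blocked: T5 wants (7, 7, 2), pool (6, 5, 4) — not enough r2 and r4
  blocked: T2 wants (3, 8, 5), pool (6, 5, 4) — not enough r4 and r1
Never able to finish: T8, T3, T5 and T2.
(3) The exact count: 0 of the possible complete orderings are safe sequences.


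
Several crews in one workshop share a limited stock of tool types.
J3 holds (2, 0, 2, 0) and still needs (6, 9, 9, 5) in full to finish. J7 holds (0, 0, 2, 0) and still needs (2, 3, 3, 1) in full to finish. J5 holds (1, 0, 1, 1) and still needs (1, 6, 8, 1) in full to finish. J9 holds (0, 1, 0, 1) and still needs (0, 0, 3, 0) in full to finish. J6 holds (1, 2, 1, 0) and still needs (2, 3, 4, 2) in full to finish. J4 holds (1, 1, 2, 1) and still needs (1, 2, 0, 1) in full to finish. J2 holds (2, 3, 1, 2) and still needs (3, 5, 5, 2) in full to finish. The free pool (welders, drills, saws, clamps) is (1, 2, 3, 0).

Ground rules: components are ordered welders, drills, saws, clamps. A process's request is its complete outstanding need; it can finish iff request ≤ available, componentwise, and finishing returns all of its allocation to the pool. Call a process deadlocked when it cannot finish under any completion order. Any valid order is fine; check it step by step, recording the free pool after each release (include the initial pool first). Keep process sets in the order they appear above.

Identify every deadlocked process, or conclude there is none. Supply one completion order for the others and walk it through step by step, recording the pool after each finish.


The deadlocked set is empty.
Key observation: J9 leads a chain of completions in which each release enables another process.
One completion order for the rest: J9, J4, J6, J7, J5, J2, J3. Step-by-step check:
  pool = (1, 2, 3, 0)
  J9: need (0, 0, 3, 0) fits (1, 2, 3, 0); releases (0, 1, 0, 1), pool now (1, 3, 3, 1)
  J4: need (1, 2, 0, 1) fits (1, 3, 3, 1); releases (1, 1, 2, 1), pool now (2, 4, 5, 2)
  J6: need (2, 3, 4, 2) fits (2, 4, 5, 2); releases (1, 2, 1, 0), pool now (3, 6, 6, 2)
  J7: need (2, 3, 3, 1) fits (3, 6, 6, 2); releases (0, 0, 2, 0), pool now (3, 6, 8, 2)
  J5: need (1, 6, 8, 1) fits (3, 6, 8, 2); releases (1, 0, 1, 1), pool now (4, 6, 9, 3)
  J2: need (3, 5, 5, 2) fits (4, 6, 9, 3); releases (2, 3, 1, 2), pool now (6, 9, 10, 5)
  J3: need (6, 9, 9, 5) fits (6, 9, 10, 5); releases (2, 0, 2, 0), pool now (8, 9, 12, 5)


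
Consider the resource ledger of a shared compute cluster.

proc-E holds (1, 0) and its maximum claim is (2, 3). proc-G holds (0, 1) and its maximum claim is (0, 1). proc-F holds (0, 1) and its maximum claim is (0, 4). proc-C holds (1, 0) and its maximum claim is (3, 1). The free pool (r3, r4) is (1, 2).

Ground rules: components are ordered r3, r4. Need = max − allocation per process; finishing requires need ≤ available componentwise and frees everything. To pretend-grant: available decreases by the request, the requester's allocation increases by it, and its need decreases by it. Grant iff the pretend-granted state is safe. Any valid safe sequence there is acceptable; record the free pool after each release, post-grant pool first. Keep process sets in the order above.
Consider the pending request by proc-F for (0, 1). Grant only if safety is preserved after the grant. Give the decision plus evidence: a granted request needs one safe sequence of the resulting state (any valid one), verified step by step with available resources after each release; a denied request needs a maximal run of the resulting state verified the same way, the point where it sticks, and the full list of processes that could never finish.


GRANT. The post-grant state is safe; one safe sequence: proc-G, proc-F, proc-E, proc-C.
Key observation: the transfer keeps a workable pool ((1, 1)); proc-G starts the safe sequence.
Verifying the post-grant state step by step:
  pool = (1, 1)
  run proc-G (needs (0, 0), free (1, 1)); after release of (0, 1) the pool is (1, 2)
  run proc-F (needs (0, 2), free (1, 2)); after release of (0, 2) the pool is (1, 4)
  run proc-E (needs (1, 3), free (1, 4)); after release of (1, 0) the pool is (2, 4)
  run proc-C (needs (2, 1), free (2, 4)); after release of (1, 0) the pool is (3, 4)


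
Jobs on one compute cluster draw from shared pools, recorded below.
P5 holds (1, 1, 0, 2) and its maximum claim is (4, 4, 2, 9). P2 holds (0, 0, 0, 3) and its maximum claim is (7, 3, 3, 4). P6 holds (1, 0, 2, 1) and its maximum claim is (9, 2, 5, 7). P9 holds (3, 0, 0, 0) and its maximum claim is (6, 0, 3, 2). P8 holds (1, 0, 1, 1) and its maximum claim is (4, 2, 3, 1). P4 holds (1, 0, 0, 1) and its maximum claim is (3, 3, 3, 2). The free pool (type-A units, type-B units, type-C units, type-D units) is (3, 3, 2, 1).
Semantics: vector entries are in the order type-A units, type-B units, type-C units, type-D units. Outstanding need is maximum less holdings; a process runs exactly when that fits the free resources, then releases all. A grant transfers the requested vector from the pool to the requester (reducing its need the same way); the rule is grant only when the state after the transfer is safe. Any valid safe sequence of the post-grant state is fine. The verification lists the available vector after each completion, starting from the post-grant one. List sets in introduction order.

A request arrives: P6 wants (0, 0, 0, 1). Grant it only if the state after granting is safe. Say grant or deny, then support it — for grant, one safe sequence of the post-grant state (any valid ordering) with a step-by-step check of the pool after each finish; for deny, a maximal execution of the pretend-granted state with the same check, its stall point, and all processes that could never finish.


GRANT: granting preserves safety; a valid post-grant sequence is P8, P4, P9, P2, P6, P5.
Key observation: the transfer keeps a workable pool ((3, 3, 2, 0)); P8 starts the safe sequence.
Check on the post-grant state, step by step:
  pool = (3, 3, 2, 0)
  P8: need (3, 2, 2, 0) fits (3, 3, 2, 0); releases (1, 0, 1, 1), pool now (4, 3, 3, 1)
  P4: need (2, 3, 3, 1) fits (4, 3, 3, 1); releases (1, 0, 0, 1), pool now (5, 3, 3, 2)
  P9: need (3, 0, 3, 2) fits (5, 3, 3, 2); releases (3, 0, 0, 0), pool now (8, 3, 3, 2)
  P2: need (7, 3, 3, 1) fits (8, 3, 3, 2); releases (0, 0, 0, 3), pool now (8, 3, 3, 5)
  P6: need (8, 2, 3, 5) fits (8, 3, 3, 5); releases (1, 0, 2, 2), pool now (9, 3, 5, 7)
  P5: need (3, 3, 2, 7) fits (9, 3, 5, 7); releases (1, 1, 0, 2), pool now (10, 4, 5, 9)


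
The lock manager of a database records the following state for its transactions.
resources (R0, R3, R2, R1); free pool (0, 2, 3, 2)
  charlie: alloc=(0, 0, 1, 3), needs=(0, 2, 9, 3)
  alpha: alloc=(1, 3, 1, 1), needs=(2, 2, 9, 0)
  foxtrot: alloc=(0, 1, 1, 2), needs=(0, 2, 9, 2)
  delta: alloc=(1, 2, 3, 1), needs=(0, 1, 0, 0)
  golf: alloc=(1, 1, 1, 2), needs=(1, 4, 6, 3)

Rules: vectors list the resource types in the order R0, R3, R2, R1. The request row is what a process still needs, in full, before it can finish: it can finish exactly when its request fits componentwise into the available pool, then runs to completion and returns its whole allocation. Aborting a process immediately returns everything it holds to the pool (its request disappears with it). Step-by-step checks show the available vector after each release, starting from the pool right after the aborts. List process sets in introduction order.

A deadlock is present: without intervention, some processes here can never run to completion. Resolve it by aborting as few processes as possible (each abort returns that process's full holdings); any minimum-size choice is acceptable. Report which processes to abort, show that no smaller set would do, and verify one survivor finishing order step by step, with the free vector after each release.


Minimum abort set: charlie and alpha.
Key observation: before aborting charlie and alpha, foxtrot was permanently blocked — no order could ever run it; afterwards it completes at step 3.
Minimality, checking each single-abort alternative: charlie alone leaves alpha blocked (short on R2); alpha alone leaves charlie blocked (short on R2); foxtrot alone leaves charlie blocked (short on R2); delta alone leaves charlie blocked (short on R2); golf alone leaves charlie blocked (short on R2).
One survivor order: delta, golf, foxtrot. Step-by-step check (post-abort pool first):
  pool = (1, 5, 5, 6)
  delta needs (0, 1, 0, 0) <= (1, 5, 5, 6) -> finishes; pool += (1, 2, 3, 1) = (2, 7, 8, 7)
  golf needs (1, 4, 6, 3) <= (2, 7, 8, 7) -> finishes; pool += (1, 1, 1, 2) = (3, 8, 9, 9)
  foxtrot needs (0, 2, 9, 2) <= (3, 8, 9, 9) -> finishes; pool += (0, 1, 1, 2) = (3, 9, 10, 11)


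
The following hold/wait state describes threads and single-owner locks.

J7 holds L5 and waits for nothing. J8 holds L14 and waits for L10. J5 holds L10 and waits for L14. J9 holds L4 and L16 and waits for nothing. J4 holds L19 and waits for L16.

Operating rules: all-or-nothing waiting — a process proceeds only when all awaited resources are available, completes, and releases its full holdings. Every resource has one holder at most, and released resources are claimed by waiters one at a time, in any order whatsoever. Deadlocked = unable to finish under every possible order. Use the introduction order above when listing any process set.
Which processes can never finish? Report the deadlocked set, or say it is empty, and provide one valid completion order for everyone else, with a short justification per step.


Deadlocked: J8 and J5.
Key observation: J8 -> J5 -> J8 is a circular wait — nothing in it can go first; no other process is dragged down with it.
The rest can finish in the order J9, J7, J4.
Verifying each step:
  J9: no waits; runs immediately, freeing L4 and L16
  J7: no waits; runs immediately, freeing L5
  J4: everything it awaited (L16) is free; runs, freeing L19


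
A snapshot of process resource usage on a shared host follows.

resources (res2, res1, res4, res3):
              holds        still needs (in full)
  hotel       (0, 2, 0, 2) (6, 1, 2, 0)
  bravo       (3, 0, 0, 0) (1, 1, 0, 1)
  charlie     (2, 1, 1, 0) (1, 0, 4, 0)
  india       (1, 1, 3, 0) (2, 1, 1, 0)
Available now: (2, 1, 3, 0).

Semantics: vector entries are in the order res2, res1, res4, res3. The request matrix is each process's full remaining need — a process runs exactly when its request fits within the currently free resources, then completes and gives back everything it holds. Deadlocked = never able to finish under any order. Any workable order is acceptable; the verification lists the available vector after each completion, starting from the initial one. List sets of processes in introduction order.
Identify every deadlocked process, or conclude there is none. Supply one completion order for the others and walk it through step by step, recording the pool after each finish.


Deadlocked set: hotel and bravo.
Key observation: after india, charlie the pool peaks at (5, 3, 7, 0), and each blocked process is short somewhere: hotel on res2; bravo on res3.
The rest can finish in the order india, charlie. Walking it through:
  pool = (2, 1, 3, 0)
  india needs (2, 1, 1, 0) <= (2, 1, 3, 0) -> finishes; pool += (1, 1, 3, 0) = (3, 2, 6, 0)
  charlie needs (1, 0, 4, 0) <= (3, 2, 6, 0) -> finishes; pool += (2, 1, 1, 0) = (5, 3, 7, 0)
The blocked processes can never fit:
  blocked: hotel wants (6, 1, 2, 0), pool (5, 3, 7, 0) — not enough res2
  blocked: bravo wants (1, 1, 0, 1), pool (5, 3, 7, 0) — not enough res3


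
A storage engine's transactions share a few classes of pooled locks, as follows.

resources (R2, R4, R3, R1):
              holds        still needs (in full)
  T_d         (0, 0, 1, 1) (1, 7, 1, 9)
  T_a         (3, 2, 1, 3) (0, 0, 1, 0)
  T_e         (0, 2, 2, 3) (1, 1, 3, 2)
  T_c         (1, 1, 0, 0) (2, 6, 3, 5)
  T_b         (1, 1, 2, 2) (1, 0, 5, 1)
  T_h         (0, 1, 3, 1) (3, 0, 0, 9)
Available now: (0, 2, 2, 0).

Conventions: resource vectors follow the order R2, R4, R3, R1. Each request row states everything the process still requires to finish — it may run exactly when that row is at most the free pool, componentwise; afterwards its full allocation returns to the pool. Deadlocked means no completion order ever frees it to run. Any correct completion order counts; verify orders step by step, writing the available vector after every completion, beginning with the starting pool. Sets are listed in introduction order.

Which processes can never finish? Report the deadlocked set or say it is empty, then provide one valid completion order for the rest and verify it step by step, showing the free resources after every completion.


Deadlocked set: T_d and T_h.
Key observation: R1 is the bottleneck — with T_a, T_e, T_c, T_b done the pool holds (5, 8, 7, 8), short of every remaining need.
A valid finishing order for the others: T_a, T_e, T_c, T_b. Check, step by step:
  pool = (0, 2, 2, 0)
  T_a needs (0, 0, 1, 0) <= (0, 2, 2, 0) -> finishes; pool += (3, 2, 1, 3) = (3, 4, 3, 3)
  T_e needs (1, 1, 3, 2) <= (3, 4, 3, 3) -> finishes; pool += (0, 2, 2, 3) = (3, 6, 5, 6)
  T_c needs (2, 6, 3, 5) <= (3, 6, 5, 6) -> finishes; pool += (1, 1, 0, 0) = (4, 7, 5, 6)
  T_b needs (1, 0, 5, 1) <= (4, 7, 5, 6) -> finishes; pool += (1, 1, 2, 2) = (5, 8, 7, 8)
None of the blocked processes ever fits:
  T_d cannot run: need (1, 7, 1, 9) vs free (5, 8, 7, 8) (insufficient R1)
  T_h cannot run: need (3, 0, 0, 9) vs free (5, 8, 7, 8) (insufficient R1)


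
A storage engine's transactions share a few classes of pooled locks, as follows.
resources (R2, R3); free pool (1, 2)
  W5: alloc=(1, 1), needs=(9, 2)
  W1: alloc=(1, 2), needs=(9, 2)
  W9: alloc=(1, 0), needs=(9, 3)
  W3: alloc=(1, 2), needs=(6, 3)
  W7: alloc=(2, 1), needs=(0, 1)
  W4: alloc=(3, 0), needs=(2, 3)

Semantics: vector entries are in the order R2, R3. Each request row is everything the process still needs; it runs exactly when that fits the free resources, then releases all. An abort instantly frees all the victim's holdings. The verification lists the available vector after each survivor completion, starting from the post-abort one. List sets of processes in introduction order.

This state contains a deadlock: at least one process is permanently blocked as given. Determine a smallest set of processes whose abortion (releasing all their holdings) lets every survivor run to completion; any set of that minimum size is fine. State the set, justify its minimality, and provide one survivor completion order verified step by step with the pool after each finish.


Abort W5 and W9.
Key observation: aborting W5 and W9 returns (2, 1), and W1 — hopeless before — runs at step 4 with the returned capacity in the pool.
Why nothing smaller works — every single abort fails: W5 alone leaves W1 blocked (short on R2); W1 alone leaves W5 blocked (short on R2); W9 alone leaves W5 blocked (short on R2); W3 alone leaves W5 blocked (short on R2); W7 alone leaves W5 blocked (short on R2); W4 alone leaves W5 blocked (short on R2).
Survivors finish in the order: W7, W4, W3, W1. Step-by-step check (pool after the aborts first):
  pool = (3, 3)
  run W7 (needs (0, 1), free (3, 3)); after release of (2, 1) the pool is (5, 4)
  run W4 (needs (2, 3), free (5, 4)); after release of (3, 0) the pool is (8, 4)
  run W3 (needs (6, 3), free (8, 4)); after release of (1, 2) the pool is (9, 6)
  run W1 (needs (9, 2), free (9, 6)); after release of (1, 2) the pool is (10, 8)


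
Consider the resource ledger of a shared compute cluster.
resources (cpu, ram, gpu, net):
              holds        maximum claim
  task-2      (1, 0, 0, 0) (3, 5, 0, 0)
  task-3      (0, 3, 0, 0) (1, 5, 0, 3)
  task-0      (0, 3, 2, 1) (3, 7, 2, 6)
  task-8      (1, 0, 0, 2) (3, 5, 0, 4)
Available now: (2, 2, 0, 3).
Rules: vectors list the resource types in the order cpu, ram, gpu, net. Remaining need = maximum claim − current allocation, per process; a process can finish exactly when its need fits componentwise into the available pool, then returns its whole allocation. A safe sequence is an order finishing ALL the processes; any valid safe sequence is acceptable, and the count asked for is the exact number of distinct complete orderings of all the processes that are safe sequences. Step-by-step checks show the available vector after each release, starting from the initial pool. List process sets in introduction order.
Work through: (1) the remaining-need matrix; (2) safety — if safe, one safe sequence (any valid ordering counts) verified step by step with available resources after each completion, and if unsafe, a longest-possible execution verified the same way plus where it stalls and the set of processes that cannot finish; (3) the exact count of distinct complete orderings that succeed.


(1) Outstanding need per process (order cpu, ram, gpu, net):
  task-2: (2, 5, 0, 0)
  task-3: (1, 2, 0, 3)
  task-0: (3, 4, 0, 5)
  task-8: (2, 5, 0, 2)
(2) SAFE. One safe sequence: task-3, task-2, task-8, task-0.
Key observation: at task-3 the run first touches a limit — (1, 2, 0, 3) against (2, 2, 0, 3), exact on a resource it actually requests.
Verifying each step:
  pool = (2, 2, 0, 3)
  task-3: need (1, 2, 0, 3) fits (2, 2, 0, 3); releases (0, 3, 0, 0), pool now (2, 5, 0, 3)
  task-2: need (2, 5, 0, 0) fits (2, 5, 0, 3); releases (1, 0, 0, 0), pool now (3, 5, 0, 3)
  task-8: need (2, 5, 0, 2) fits (3, 5, 0, 3); releases (1, 0, 0, 2), pool now (4, 5, 0, 5)
  task-0: need (3, 4, 0, 5) fits (4, 5, 0, 5); releases (0, 3, 2, 1), pool now (4, 8, 2, 6)
(3) Precisely 3 of the possible complete orderings are safe sequences.
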